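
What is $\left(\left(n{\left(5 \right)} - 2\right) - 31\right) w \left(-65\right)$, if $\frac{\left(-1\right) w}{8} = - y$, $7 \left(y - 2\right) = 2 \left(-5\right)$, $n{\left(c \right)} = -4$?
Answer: $\frac{76960}{7} \approx 10994.0$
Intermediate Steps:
$y = \frac{4}{7}$ ($y = 2 + \frac{2 \left(-5\right)}{7} = 2 + \frac{1}{7} \left(-10\right) = 2 - \frac{10}{7} = \frac{4}{7} \approx 0.57143$)
$w = \frac{32}{7}$ ($w = - 8 \left(\left(-1\right) \frac{4}{7}\right) = \left(-8\right) \left(- \frac{4}{7}\right) = \frac{32}{7} \approx 4.5714$)
$\left(\left(n{\left(5 \right)} - 2\right) - 31\right) w \left(-65\right) = \left(\left(-4 - 2\right) - 31\right) \frac{32}{7} \left(-65\right) = \left(-6 - 31\right) \frac{32}{7} \left(-65\right) = \left(-37\right) \frac{32}{7} \left(-65\right) = \left(- \frac{1184}{7}\right) \left(-65\right) = \frac{76960}{7}$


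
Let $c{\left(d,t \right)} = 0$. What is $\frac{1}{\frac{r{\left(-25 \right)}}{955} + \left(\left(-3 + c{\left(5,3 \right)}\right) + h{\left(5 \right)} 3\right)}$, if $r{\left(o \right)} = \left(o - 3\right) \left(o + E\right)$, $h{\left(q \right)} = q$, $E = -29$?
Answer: $\frac{955}{12972} \approx 0.07362$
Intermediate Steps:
$r{\left(o \right)} = \left(-29 + o\right) \left(-3 + o\right)$ ($r{\left(o \right)} = \left(o - 3\right) \left(o - 29\right) = \left(-3 + o\right) \left(-29 + o\right) = \left(-29 + o\right) \left(-3 + o\right)$)
$\frac{1}{\frac{r{\left(-25 \right)}}{955} + \left(\left(-3 + c{\left(5,3 \right)}\right) + h{\left(5 \right)} 3\right)} = \frac{1}{\frac{87 + \left(-25\right)^{2} - -800}{955} + \left(\left(-3 + 0\right) + 5 \cdot 3\right)} = \frac{1}{\left(87 + 625 + 800\right) \frac{1}{955} + \left(-3 + 15\right)} = \frac{1}{1512 \cdot \frac{1}{955} + 12} = \frac{1}{\frac{1512}{955} + 12} = \frac{1}{\frac{12972}{955}} = \frac{955}{12972}$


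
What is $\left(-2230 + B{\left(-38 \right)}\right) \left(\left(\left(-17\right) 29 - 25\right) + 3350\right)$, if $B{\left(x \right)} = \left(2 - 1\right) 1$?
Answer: $-6312528$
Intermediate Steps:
$B{\left(x \right)} = 1$ ($B{\left(x \right)} = 1 \cdot 1 = 1$)
$\left(-2230 + B{\left(-38 \right)}\right) \left(\left(\left(-17\right) 29 - 25\right) + 3350\right) = \left(-2230 + 1\right) \left(\left(\left(-17\right) 29 - 25\right) + 3350\right) = - 2229 \left(\left(-493 - 25\right) + 3350\right) = - 2229 \left(-518 + 3350\right) = \left(-2229\right) 2832 = -6312528$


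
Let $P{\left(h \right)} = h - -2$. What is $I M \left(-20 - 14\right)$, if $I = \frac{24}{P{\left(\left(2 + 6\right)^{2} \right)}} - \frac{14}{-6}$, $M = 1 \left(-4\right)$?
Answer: $\frac{12104}{33} \approx 366.79$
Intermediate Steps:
$P{\left(h \right)} = 2 + h$ ($P{\left(h \right)} = h + 2 = 2 + h$)
$M = -4$
$I = \frac{89}{33}$ ($I = \frac{24}{2 + \left(2 + 6\right)^{2}} - \frac{14}{-6} = \frac{24}{2 + 8^{2}} - - \frac{7}{3} = \frac{24}{2 + 64} + \frac{7}{3} = \frac{24}{66} + \frac{7}{3} = 24 \cdot \frac{1}{66} + \frac{7}{3} = \frac{4}{11} + \frac{7}{3} = \frac{89}{33} \approx 2.697$)
$I M \left(-20 - 14\right) = \frac{89}{33} \left(-4\right) \left(-20 - 14\right) = - \frac{356 \left(-20 - 14\right)}{33} = \left(- \frac{356}{33}\right) \left(-34\right) = \frac{12104}{33}$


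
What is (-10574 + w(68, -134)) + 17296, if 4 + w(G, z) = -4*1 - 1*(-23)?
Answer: 6737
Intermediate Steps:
w(G, z) = 15 (w(G, z) = -4 + (-4*1 - 1*(-23)) = -4 + (-4 + 23) = -4 + 19 = 15)
(-10574 + w(68, -134)) + 17296 = (-10574 + 15) + 17296 = -10559 + 17296 = 6737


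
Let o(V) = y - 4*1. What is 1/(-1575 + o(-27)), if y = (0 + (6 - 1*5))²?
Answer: -1/1578 ≈ -0.00063371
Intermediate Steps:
y = 1 (y = (0 + (6 - 5))² = (0 + 1)² = 1² = 1)
o(V) = -3 (o(V) = 1 - 4*1 = 1 - 4 = -3)
1/(-1575 + o(-27)) = 1/(-1575 - 3) = 1/(-1578) = -1/1578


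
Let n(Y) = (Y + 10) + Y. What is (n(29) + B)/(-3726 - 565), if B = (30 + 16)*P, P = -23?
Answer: 990/4291 ≈ 0.23072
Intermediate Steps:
n(Y) = 10 + 2*Y (n(Y) = (10 + Y) + Y = 10 + 2*Y)
B = -1058 (B = (30 + 16)*(-23) = 46*(-23) = -1058)
(n(29) + B)/(-3726 - 565) = ((10 + 2*29) - 1058)/(-3726 - 565) = ((10 + 58) - 1058)/(-4291) = (68 - 1058)*(-1/4291) = -990*(-1/4291) = 990/4291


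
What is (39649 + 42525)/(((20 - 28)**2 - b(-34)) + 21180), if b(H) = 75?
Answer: 82174/21169 ≈ 3.8818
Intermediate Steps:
(39649 + 42525)/(((20 - 28)**2 - b(-34)) + 21180) = (39649 + 42525)/(((20 - 28)**2 - 1*75) + 21180) = 82174/(((-8)**2 - 75) + 21180) = 82174/((64 - 75) + 21180) = 82174/(-11 + 21180) = 82174/21169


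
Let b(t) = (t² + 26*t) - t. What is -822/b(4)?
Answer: -411/58 ≈ -7.0862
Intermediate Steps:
b(t) = t² + 25*t
-822/b(4) = -822*1/(4*(25 + 4)) = -822/(4*29) = -822/116 = -822*1/116 = -411/58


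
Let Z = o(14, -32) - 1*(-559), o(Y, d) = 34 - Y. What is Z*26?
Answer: 15054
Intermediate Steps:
Z = 579 (Z = (34 - 1*14) - 1*(-559) = (34 - 14) + 559 = 20 + 559 = 579)
Z*26 = 579*26 = 15054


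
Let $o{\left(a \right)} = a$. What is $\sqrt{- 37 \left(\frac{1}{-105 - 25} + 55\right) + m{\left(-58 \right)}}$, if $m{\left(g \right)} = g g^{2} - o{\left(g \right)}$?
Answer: $\frac{3 i \sqrt{370088810}}{130} \approx 443.95 i$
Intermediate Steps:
$m{\left(g \right)} = g^{3} - g$ ($m{\left(g \right)} = g g^{2} - g = g^{3} - g$)
$\sqrt{- 37 \left(\frac{1}{-105 - 25} + 55\right) + m{\left(-58 \right)}} = \sqrt{- 37 \left(\frac{1}{-105 - 25} + 55\right) + \left(\left(-58\right)^{3} - -58\right)} = \sqrt{- 37 \left(\frac{1}{-130} + 55\right) + \left(-195112 + 58\right)} = \sqrt{- 37 \left(- \frac{1}{130} + 55\right) - 195054} = \sqrt{\left(-37\right) \frac{7149}{130} - 195054} = \sqrt{- \frac{264513}{130} - 195054} = \sqrt{- \frac{25621533}{130}} = \frac{3 i \sqrt{370088810}}{130}$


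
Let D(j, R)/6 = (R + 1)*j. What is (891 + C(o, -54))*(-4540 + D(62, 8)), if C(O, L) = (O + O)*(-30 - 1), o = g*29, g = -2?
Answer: -5348504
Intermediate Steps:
D(j, R) = 6*j*(1 + R) (D(j, R) = 6*((R + 1)*j) = 6*((1 + R)*j) = 6*(j*(1 + R)) = 6*j*(1 + R))
o = -58 (o = -2*29 = -58)
C(O, L) = -62*O (C(O, L) = (2*O)*(-31) = -62*O)
(891 + C(o, -54))*(-4540 + D(62, 8)) = (891 - 62*(-58))*(-4540 + 6*62*(1 + 8)) = (891 + 3596)*(-4540 + 6*62*9) = 4487*(-4540 + 3348) = 4487*(-1192) = -5348504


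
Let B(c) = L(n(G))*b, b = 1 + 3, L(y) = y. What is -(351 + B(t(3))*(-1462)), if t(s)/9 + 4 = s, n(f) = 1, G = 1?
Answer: 5497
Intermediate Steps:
t(s) = -36 + 9*s
b = 4
B(c) = 4 (B(c) = 1*4 = 4)
-(351 + B(t(3))*(-1462)) = -(351 + 4*(-1462)) = -(351 - 5848) = -1*(-5497) = 5497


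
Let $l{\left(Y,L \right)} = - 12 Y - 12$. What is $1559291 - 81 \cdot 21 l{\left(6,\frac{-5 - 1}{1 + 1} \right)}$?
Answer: $1702175$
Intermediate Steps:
$l{\left(Y,L \right)} = -12 - 12 Y$
$1559291 - 81 \cdot 21 l{\left(6,\frac{-5 - 1}{1 + 1} \right)} = 1559291 - 81 \cdot 21 \left(-12 - 72\right) = 1559291 - 1701 \left(-12 - 72\right) = 1559291 - 1701 \left(-84\right) = 1559291 - -142884 = 1559291 + 142884 = 1702175$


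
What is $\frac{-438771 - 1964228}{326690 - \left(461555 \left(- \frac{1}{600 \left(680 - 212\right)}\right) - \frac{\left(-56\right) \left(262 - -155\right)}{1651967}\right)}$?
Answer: $- \frac{222936950753693280}{30308641716034217} \approx -7.3556$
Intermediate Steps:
$\frac{-438771 - 1964228}{326690 - \left(461555 \left(- \frac{1}{600 \left(680 - 212\right)}\right) - \frac{\left(-56\right) \left(262 - -155\right)}{1651967}\right)} = - \frac{2402999}{326690 + \left(- \frac{461555}{\left(-600\right) 468} + - 56 \left(262 + \left(-144 + 299\right)\right) \frac{1}{1651967}\right)} = - \frac{2402999}{326690 + \left(- \frac{461555}{-280800} + - 56 \left(262 + 155\right) \frac{1}{1651967}\right)} = - \frac{2402999}{326690 + \left(\left(-461555\right) \left(- \frac{1}{280800}\right) + \left(-56\right) 417 \cdot \frac{1}{1651967}\right)} = - \frac{2402999}{326690 + \left(\frac{92311}{56160} - \frac{23352}{1651967}\right)} = - \frac{2402999}{326690 + \frac{151183277417}{92774466720}} = - \frac{2402999}{\frac{30308641716034217}{92774466720}} = \left(-2402999\right) \frac{92774466720}{30308641716034217} = - \frac{222936950753693280}{30308641716034217}$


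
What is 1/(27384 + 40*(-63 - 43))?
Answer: 1/23144 ≈ 4.3208e-5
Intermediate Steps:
1/(27384 + 40*(-63 - 43)) = 1/(27384 + 40*(-106)) = 1/(27384 - 4240) = 1/23144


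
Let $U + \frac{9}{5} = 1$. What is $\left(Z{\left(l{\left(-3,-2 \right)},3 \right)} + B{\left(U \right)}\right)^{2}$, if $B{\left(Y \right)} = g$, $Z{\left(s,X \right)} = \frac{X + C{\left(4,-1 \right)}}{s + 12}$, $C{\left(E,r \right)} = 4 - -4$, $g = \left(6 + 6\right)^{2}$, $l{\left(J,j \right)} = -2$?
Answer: $\frac{2105401}{100} \approx 21054.0$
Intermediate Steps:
$g = 144$ ($g = 12^{2} = 144$)
$U = - \frac{4}{5}$ ($U = - \frac{9}{5} + 1 = - \frac{4}{5} \approx -0.8$)
$C{\left(E,r \right)} = 8$ ($C{\left(E,r \right)} = 4 + 4 = 8$)
$Z{\left(s,X \right)} = \frac{8 + X}{12 + s}$ ($Z{\left(s,X \right)} = \frac{X + 8}{s + 12} = \frac{8 + X}{12 + s}$)
$B{\left(Y \right)} = 144$
$\left(Z{\left(l{\left(-3,-2 \right)},3 \right)} + B{\left(U \right)}\right)^{2} = \left(\frac{8 + 3}{12 - 2} + 144\right)^{2} = \left(\frac{1}{10} \cdot 11 + 144\right)^{2} = \left(\frac{11}{10} + 144\right)^{2} = \left(\frac{1451}{10}\right)^{2} = \frac{2105401}{100}$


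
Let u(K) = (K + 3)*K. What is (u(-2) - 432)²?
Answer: 188356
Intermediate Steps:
u(K) = K*(3 + K) (u(K) = (3 + K)*K = K*(3 + K))
(u(-2) - 432)² = (-2*(3 - 2) - 432)² = (-2*1 - 432)² = (-2 - 432)² = (-434)² = 188356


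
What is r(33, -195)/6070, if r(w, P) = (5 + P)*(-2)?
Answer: 38/607 ≈ 0.062603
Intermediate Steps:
r(w, P) = -10 - 2*P
r(33, -195)/6070 = (-10 - 2*(-195))/6070 = (-10 + 390)*(1/6070) = 380*(1/6070) = 38/607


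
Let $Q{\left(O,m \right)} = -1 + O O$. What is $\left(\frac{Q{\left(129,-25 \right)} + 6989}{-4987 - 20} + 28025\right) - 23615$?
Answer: $\frac{22057241}{5007} \approx 4405.3$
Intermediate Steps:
$Q{\left(O,m \right)} = -1 + O^{2}$
$\left(\frac{Q{\left(129,-25 \right)} + 6989}{-4987 - 20} + 28025\right) - 23615 = \left(\frac{\left(-1 + 129^{2}\right) + 6989}{-4987 - 20} + 28025\right) - 23615 = \left(\frac{\left(-1 + 16641\right) + 6989}{-5007} + 28025\right) - 23615 = \left(\left(16640 + 6989\right) \left(- \frac{1}{5007}\right) + 28025\right) - 23615 = \left(23629 \left(- \frac{1}{5007}\right) + 28025\right) - 23615 = \left(- \frac{23629}{5007} + 28025\right) - 23615 = \frac{140297546}{5007} - 23615 = \frac{22057241}{5007}$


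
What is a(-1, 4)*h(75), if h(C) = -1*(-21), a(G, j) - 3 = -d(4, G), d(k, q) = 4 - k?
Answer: 63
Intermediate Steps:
a(G, j) = 3 (a(G, j) = 3 - (4 - 1*4) = 3 - (4 - 4) = 3 - 1*0 = 3 + 0 = 3)
h(C) = 21
a(-1, 4)*h(75) = 3*21 = 63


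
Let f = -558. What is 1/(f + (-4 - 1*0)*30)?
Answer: -1/678 ≈ -0.0014749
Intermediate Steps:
1/(f + (-4 - 1*0)*30) = 1/(-558 + (-4 - 1*0)*30) = 1/(-558 + (-4 + 0)*30) = 1/(-558 - 4*30) = 1/(-558 - 120) = 1/(-678) = -1/678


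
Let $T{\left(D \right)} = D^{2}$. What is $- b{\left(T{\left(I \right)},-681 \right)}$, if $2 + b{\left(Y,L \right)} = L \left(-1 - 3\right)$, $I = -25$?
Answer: $-2722$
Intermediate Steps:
$b{\left(Y,L \right)} = -2 - 4 L$ ($b{\left(Y,L \right)} = -2 + L \left(-1 - 3\right) = -2 + L \left(-4\right) = -2 - 4 L$)
$- b{\left(T{\left(I \right)},-681 \right)} = - (-2 - -2724) = - (-2 + 2724) = \left(-1\right) 2722 = -2722$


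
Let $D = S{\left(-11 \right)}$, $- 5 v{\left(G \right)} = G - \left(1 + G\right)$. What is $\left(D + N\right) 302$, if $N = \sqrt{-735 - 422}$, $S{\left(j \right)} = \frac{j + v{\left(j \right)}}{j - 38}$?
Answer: $\frac{16308}{245} + 302 i \sqrt{1157} \approx 66.563 + 10272.0 i$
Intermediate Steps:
$v{\left(G \right)} = \frac{1}{5}$ ($v{\left(G \right)} = - \frac{G - \left(1 + G\right)}{5} = \left(- \frac{1}{5}\right) \left(-1\right) = \frac{1}{5}$)
$S{\left(j \right)} = \frac{\frac{1}{5} + j}{-38 + j}$ ($S{\left(j \right)} = \frac{j + \frac{1}{5}}{j - 38} = \frac{\frac{1}{5} + j}{-38 + j}$)
$D = \frac{54}{245}$ ($D = \frac{\frac{1}{5} - 11}{-38 - 11} = \frac{1}{-49} \left(- \frac{54}{5}\right) = \left(- \frac{1}{49}\right) \left(- \frac{54}{5}\right) = \frac{54}{245} \approx 0.22041$)
$N = i \sqrt{1157}$ ($N = \sqrt{-1157} = i \sqrt{1157} \approx 34.015 i$)
$\left(D + N\right) 302 = \left(\frac{54}{245} + i \sqrt{1157}\right) 302 = \frac{16308}{245} + 302 i \sqrt{1157}$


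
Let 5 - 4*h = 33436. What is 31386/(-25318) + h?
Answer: -423265801/50636 ≈ -8359.0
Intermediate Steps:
h = -33431/4 (h = 5/4 - ¼*33436 = 5/4 - 8359 = -33431/4 ≈ -8357.8)
31386/(-25318) + h = 31386/(-25318) - 33431/4 = 31386*(-1/25318) - 33431/4 = -15693/12659 - 33431/4 = -423265801/50636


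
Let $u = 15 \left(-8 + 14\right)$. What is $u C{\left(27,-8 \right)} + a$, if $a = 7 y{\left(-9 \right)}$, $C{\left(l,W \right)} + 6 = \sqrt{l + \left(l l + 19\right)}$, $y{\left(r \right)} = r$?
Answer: $-603 + 450 \sqrt{31} \approx 1902.5$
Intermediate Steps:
$C{\left(l,W \right)} = -6 + \sqrt{19 + l + l^{2}}$ ($C{\left(l,W \right)} = -6 + \sqrt{l + \left(l l + 19\right)} = -6 + \sqrt{l + \left(l^{2} + 19\right)} = -6 + \sqrt{l + \left(19 + l^{2}\right)} = -6 + \sqrt{19 + l + l^{2}}$)
$u = 90$ ($u = 15 \cdot 6 = 90$)
$a = -63$ ($a = 7 \left(-9\right) = -63$)
$u C{\left(27,-8 \right)} + a = 90 \left(-6 + \sqrt{19 + 27 + 27^{2}}\right) - 63 = 90 \left(-6 + \sqrt{19 + 27 + 729}\right) - 63 = 90 \left(-6 + \sqrt{775}\right) - 63 = 90 \left(-6 + 5 \sqrt{31}\right) - 63 = \left(-540 + 450 \sqrt{31}\right) - 63 = -603 + 450 \sqrt{31}$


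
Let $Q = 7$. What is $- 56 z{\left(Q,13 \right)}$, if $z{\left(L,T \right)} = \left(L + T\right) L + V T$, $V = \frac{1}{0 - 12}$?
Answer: $- \frac{23338}{3} \approx -7779.3$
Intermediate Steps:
$V = - \frac{1}{12}$ ($V = \frac{1}{-12} = - \frac{1}{12} \approx -0.083333$)
$z{\left(L,T \right)} = - \frac{T}{12} + L \left(L + T\right)$ ($z{\left(L,T \right)} = \left(L + T\right) L - \frac{T}{12} = L \left(L + T\right) - \frac{T}{12} = - \frac{T}{12} + L \left(L + T\right)$)
$- 56 z{\left(Q,13 \right)} = - 56 \left(7^{2} - \frac{13}{12} + 7 \cdot 13\right) = - 56 \left(49 - \frac{13}{12} + 91\right) = \left(-56\right) \frac{1667}{12} = - \frac{23338}{3}$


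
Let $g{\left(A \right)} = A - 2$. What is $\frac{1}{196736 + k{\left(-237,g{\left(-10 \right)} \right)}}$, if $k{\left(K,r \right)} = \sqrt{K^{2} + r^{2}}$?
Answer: $\frac{196736}{38704997383} - \frac{3 \sqrt{6257}}{38704997383} \approx 5.0768 \cdot 10^{-6}$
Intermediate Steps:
$g{\left(A \right)} = -2 + A$
$\frac{1}{196736 + k{\left(-237,g{\left(-10 \right)} \right)}} = \frac{1}{196736 + \sqrt{\left(-237\right)^{2} + \left(-2 - 10\right)^{2}}} = \frac{1}{196736 + \sqrt{56169 + \left(-12\right)^{2}}} = \frac{1}{196736 + \sqrt{56169 + 144}} = \frac{1}{196736 + \sqrt{56313}} = \frac{1}{196736 + 3 \sqrt{6257}}$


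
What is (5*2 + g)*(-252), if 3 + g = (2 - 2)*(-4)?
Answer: -1764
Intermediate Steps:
g = -3 (g = -3 + (2 - 2)*(-4) = -3 + 0*(-4) = -3 + 0 = -3)
(5*2 + g)*(-252) = (5*2 - 3)*(-252) = (10 - 3)*(-252) = 7*(-252) = -1764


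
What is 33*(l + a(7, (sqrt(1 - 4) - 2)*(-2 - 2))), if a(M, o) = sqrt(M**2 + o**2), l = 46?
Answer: 1518 + 33*sqrt(65 - 64*I*sqrt(3)) ≈ 1842.6 - 185.95*I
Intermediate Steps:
33*(l + a(7, (sqrt(1 - 4) - 2)*(-2 - 2))) = 33*(46 + sqrt(7**2 + ((sqrt(1 - 4) - 2)*(-2 - 2))**2)) = 33*(46 + sqrt(49 + ((sqrt(-3) - 2)*(-4))**2)) = 33*(46 + sqrt(49 + ((I*sqrt(3) - 2)*(-4))**2)) = 33*(46 + sqrt(49 + ((-2 + I*sqrt(3))*(-4))**2)) = 33*(46 + sqrt(49 + (8 - 4*I*sqrt(3))**2)) = 1518 + 33*sqrt(49 + (8 - 4*I*sqrt(3))**2)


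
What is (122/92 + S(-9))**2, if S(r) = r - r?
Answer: 3721/2116 ≈ 1.7585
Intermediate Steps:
S(r) = 0
(122/92 + S(-9))**2 = (122/92 + 0)**2 = (122*(1/92) + 0)**2 = (61/46 + 0)**2 = (61/46)**2 = 3721/2116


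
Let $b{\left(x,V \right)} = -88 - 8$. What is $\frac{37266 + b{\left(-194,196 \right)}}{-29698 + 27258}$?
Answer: $- \frac{3717}{244} \approx -15.234$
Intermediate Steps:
$b{\left(x,V \right)} = -96$
$\frac{37266 + b{\left(-194,196 \right)}}{-29698 + 27258} = \frac{37266 - 96}{-29698 + 27258} = \frac{37170}{-2440} = 37170 \left(- \frac{1}{2440}\right) = - \frac{3717}{244}$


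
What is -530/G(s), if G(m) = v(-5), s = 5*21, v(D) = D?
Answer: 106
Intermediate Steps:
s = 105
G(m) = -5
-530/G(s) = -530/(-5) = -530*(-⅕) = 106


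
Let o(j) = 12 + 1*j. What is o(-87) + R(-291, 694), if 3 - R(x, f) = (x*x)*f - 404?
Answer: -58768282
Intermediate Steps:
R(x, f) = 407 - f*x² (R(x, f) = 3 - ((x*x)*f - 404) = 3 - (x²*f - 404) = 3 - (f*x² - 404) = 3 - (-404 + f*x²) = 3 + (404 - f*x²) = 407 - f*x²)
o(j) = 12 + j
o(-87) + R(-291, 694) = (12 - 87) + (407 - 1*694*(-291)²) = -75 + (407 - 1*694*84681) = -75 + (407 - 58768614) = -75 - 58768207 = -58768282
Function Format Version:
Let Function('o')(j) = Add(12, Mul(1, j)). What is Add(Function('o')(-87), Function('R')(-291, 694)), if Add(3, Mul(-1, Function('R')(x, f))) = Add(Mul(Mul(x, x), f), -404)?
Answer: -58768282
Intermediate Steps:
Function('R')(x, f) = Add(407, Mul(-1, f, Pow(x, 2))) (Function('R')(x, f) = Add(3, Mul(-1, Add(Mul(Mul(x, x), f), -404))) = Add(3, Mul(-1, Add(Mul(Pow(x, 2), f), -404))) = Add(3, Mul(-1, Add(Mul(f, Pow(x, 2)), -404))) = Add(3, Mul(-1, Add(-404, Mul(f, Pow(x, 2))))) = Add(3, Add(404, Mul(-1, f, Pow(x, 2)))) = Add(407, Mul(-1, f, Pow(x, 2))))
Function('o')(j) = Add(12, j)
Add(Function('o')(-87), Function('R')(-291, 694)) = Add(Add(12, -87), Add(407, Mul(-1, 694, Pow(-291, 2)))) = Add(-75, Add(407, Mul(-1, 694, 84681))) = Add(-75, Add(407, -58768614)) = Add(-75, -58768207) = -58768282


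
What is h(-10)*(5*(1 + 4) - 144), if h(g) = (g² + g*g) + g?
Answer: -22610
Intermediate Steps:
h(g) = g + 2*g² (h(g) = (g² + g²) + g = 2*g² + g = g + 2*g²)
h(-10)*(5*(1 + 4) - 144) = (-10*(1 + 2*(-10)))*(5*(1 + 4) - 144) = (-10*(1 - 20))*(5*5 - 144) = (-10*(-19))*(25 - 144) = 190*(-119) = -22610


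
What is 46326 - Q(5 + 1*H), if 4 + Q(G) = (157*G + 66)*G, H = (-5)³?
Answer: -2206550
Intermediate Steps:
H = -125
Q(G) = -4 + G*(66 + 157*G) (Q(G) = -4 + (157*G + 66)*G = -4 + (66 + 157*G)*G = -4 + G*(66 + 157*G))
46326 - Q(5 + 1*H) = 46326 - (-4 + 66*(5 + 1*(-125)) + 157*(5 + 1*(-125))²) = 46326 - (-4 + 66*(5 - 125) + 157*(5 - 125)²) = 46326 - (-4 + 66*(-120) + 157*(-120)²) = 46326 - (-4 - 7920 + 157*14400) = 46326 - (-4 - 7920 + 2260800) = 46326 - 1*2252876 = 46326 - 2252876 = -2206550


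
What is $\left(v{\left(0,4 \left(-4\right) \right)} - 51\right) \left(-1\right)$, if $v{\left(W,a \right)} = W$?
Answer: $51$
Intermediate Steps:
$\left(v{\left(0,4 \left(-4\right) \right)} - 51\right) \left(-1\right) = \left(0 - 51\right) \left(-1\right) = \left(-51\right) \left(-1\right) = 51$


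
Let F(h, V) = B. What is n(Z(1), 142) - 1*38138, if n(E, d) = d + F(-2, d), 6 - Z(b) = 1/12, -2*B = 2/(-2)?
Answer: -75991/2 ≈ -37996.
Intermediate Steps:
B = 1/2 (B = -1/(-2) = -(-1)/2 = -1/2*(-1) = 1/2 ≈ 0.50000)
F(h, V) = 1/2
Z(b) = 71/12 (Z(b) = 6 - 1/12 = 71/12)
n(E, d) = 1/2 + d (n(E, d) = d + 1/2 = 1/2 + d)
n(Z(1), 142) - 1*38138 = (1/2 + 142) - 1*38138 = 285/2 - 38138 = -75991/2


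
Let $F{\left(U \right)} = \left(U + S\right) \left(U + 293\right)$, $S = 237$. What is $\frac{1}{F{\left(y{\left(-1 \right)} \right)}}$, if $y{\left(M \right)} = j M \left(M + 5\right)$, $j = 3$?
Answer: $\frac{1}{63225} \approx 1.5817 \cdot 10^{-5}$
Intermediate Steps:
$y{\left(M \right)} = 3 M \left(5 + M\right)$ ($y{\left(M \right)} = 3 M \left(M + 5\right) = 3 M \left(5 + M\right)$)
$F{\left(U \right)} = \left(237 + U\right) \left(293 + U\right)$ ($F{\left(U \right)} = \left(U + 237\right) \left(U + 293\right) = \left(237 + U\right) \left(293 + U\right)$)
$\frac{1}{F{\left(y{\left(-1 \right)} \right)}} = \frac{1}{69441 + \left(3 \left(-1\right) \left(5 - 1\right)\right)^{2} + 530 \cdot 3 \left(-1\right) \left(5 - 1\right)} = \frac{1}{69441 + \left(3 \left(-1\right) 4\right)^{2} + 530 \cdot 3 \left(-1\right) 4} = \frac{1}{69441 + \left(-12\right)^{2} + 530 \left(-12\right)} = \frac{1}{69441 + 144 - 6360} = \frac{1}{63225}$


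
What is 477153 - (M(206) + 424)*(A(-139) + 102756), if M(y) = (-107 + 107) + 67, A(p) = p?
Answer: -49907794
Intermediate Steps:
M(y) = 67 (M(y) = 0 + 67 = 67)
477153 - (M(206) + 424)*(A(-139) + 102756) = 477153 - (67 + 424)*(-139 + 102756) = 477153 - 491*102617 = 477153 - 1*50384947 = 477153 - 50384947 = -49907794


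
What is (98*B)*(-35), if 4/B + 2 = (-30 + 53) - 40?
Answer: 13720/19 ≈ 722.11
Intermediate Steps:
B = -4/19 (B = 4/(-2 + ((-30 + 53) - 40)) = 4/(-2 + (23 - 40)) = 4/(-2 - 17) = 4/(-19) = 4*(-1/19) = -4/19 ≈ -0.21053)
(98*B)*(-35) = (98*(-4/19))*(-35) = -392/19*(-35) = 13720/19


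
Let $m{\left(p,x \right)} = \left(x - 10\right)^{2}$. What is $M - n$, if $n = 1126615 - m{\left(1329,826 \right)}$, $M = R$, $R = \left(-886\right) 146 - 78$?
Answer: $-590193$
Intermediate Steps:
$R = -129434$ ($R = -129356 - 78 = -129434$)
$m{\left(p,x \right)} = \left(-10 + x\right)^{2}$
$M = -129434$
$n = 460759$ ($n = 1126615 - \left(-10 + 826\right)^{2} = 1126615 - 816^{2} = 1126615 - 665856 = 460759$)
$M - n = -129434 - 460759 = -590193$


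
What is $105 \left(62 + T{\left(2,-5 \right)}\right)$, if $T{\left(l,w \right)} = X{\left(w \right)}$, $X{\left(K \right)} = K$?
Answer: $5985$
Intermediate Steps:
$T{\left(l,w \right)} = w$
$105 \left(62 + T{\left(2,-5 \right)}\right) = 105 \left(62 - 5\right) = 105 \cdot 57 = 5985$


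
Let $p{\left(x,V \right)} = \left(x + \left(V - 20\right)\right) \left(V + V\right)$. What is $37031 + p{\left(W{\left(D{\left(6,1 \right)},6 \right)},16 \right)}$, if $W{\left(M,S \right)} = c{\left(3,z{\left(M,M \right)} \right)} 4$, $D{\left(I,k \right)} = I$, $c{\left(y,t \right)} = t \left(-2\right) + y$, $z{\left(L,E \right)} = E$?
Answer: $35751$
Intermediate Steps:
$c{\left(y,t \right)} = y - 2 t$ ($c{\left(y,t \right)} = - 2 t + y = y - 2 t$)
$W{\left(M,S \right)} = 12 - 8 M$ ($W{\left(M,S \right)} = \left(3 - 2 M\right) 4 = 12 - 8 M$)
$p{\left(x,V \right)} = 2 V \left(-20 + V + x\right)$ ($p{\left(x,V \right)} = \left(x + \left(V - 20\right)\right) 2 V = \left(x + \left(-20 + V\right)\right) 2 V = \left(-20 + V + x\right) 2 V = 2 V \left(-20 + V + x\right)$)
$37031 + p{\left(W{\left(D{\left(6,1 \right)},6 \right)},16 \right)} = 37031 + 2 \cdot 16 \left(-20 + 16 + \left(12 - 48\right)\right) = 37031 + 2 \cdot 16 \left(-20 + 16 - 36\right) = 37031 + 2 \cdot 16 \left(-40\right) = 37031 - 1280 = 35751$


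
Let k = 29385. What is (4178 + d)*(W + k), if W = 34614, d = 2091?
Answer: 401209731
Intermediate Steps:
(4178 + d)*(W + k) = (4178 + 2091)*(34614 + 29385) = 6269*63999 = 401209731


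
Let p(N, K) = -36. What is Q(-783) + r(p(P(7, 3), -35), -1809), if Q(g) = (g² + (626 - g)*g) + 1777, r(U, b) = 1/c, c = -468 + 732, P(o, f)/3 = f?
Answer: -128932583/264 ≈ -4.8838e+5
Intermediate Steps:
P(o, f) = 3*f
c = 264
r(U, b) = 1/264
Q(g) = 1777 + g² + g*(626 - g) (Q(g) = (g² + g*(626 - g)) + 1777 = 1777 + g² + g*(626 - g))
Q(-783) + r(p(P(7, 3), -35), -1809) = (1777 + 626*(-783)) + 1/264 = (1777 - 490158) + 1/264 = -488381 + 1/264 = -128932583/264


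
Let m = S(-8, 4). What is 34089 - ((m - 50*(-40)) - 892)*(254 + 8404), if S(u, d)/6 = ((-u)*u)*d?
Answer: 3739713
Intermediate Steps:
S(u, d) = -6*d*u² (S(u, d) = 6*(((-u)*u)*d) = 6*((-u²)*d) = 6*(-d*u²) = -6*d*u²)
m = -1536 (m = -6*4*(-8)² = -6*4*64 = -1536)
34089 - ((m - 50*(-40)) - 892)*(254 + 8404) = 34089 - ((-1536 - 50*(-40)) - 892)*(254 + 8404) = 34089 - ((-1536 + 2000) - 892)*8658 = 34089 - (464 - 892)*8658 = 34089 - (-428)*8658 = 34089 - 1*(-3705624) = 34089 + 3705624 = 3739713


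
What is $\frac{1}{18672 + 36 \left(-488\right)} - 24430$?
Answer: $- \frac{26970719}{1104} \approx -24430.0$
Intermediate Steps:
$\frac{1}{18672 + 36 \left(-488\right)} - 24430 = \frac{1}{18672 - 17568} - 24430 = \frac{1}{1104} - 24430 = - \frac{26970719}{1104}$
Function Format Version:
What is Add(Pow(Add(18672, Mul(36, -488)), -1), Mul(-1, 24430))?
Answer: Rational(-26970719, 1104) ≈ -24430.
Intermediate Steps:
Add(Pow(Add(18672, Mul(36, -488)), -1), Mul(-1, 24430)) = Add(Pow(Add(18672, -17568), -1), -24430) = Add(Pow(1104, -1), -24430) = Add(Rational(1, 1104), -24430) = Rational(-26970719, 1104)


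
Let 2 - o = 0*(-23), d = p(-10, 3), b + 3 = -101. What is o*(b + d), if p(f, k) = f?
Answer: -228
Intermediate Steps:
b = -104 (b = -3 - 101 = -104)
d = -10
o = 2 (o = 2 - 0*(-23) = 2 - 1*0 = 2 + 0 = 2)
o*(b + d) = 2*(-104 - 10) = 2*(-114) = -228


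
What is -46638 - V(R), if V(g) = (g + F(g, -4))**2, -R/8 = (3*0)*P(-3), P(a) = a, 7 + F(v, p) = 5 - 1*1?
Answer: -46647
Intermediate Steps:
F(v, p) = -3 (F(v, p) = -7 + (5 - 1*1) = -7 + (5 - 1) = -7 + 4 = -3)
R = 0 (R = -8*3*0*(-3) = -0*(-3) = -8*0 = 0)
V(g) = (-3 + g)**2 (V(g) = (g - 3)**2 = (-3 + g)**2)
-46638 - V(R) = -46638 - (-3 + 0)**2 = -46638 - 1*(-3)**2 = -46638 - 1*9 = -46638 - 9 = -46647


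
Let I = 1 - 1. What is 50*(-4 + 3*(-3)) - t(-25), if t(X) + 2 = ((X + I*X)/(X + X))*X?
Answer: -1271/2 ≈ -635.50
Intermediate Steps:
I = 0
t(X) = -2 + X/2 (t(X) = -2 + ((X + 0*X)/(X + X))*X = -2 + ((X + 0)/((2*X)))*X = -2 + (X*(1/(2*X)))*X = -2 + X/2)
50*(-4 + 3*(-3)) - t(-25) = 50*(-4 + 3*(-3)) - (-2 + (½)*(-25)) = 50*(-4 - 9) - (-2 - 25/2) = 50*(-13) - 1*(-29/2) = -650 + 29/2 = -1271/2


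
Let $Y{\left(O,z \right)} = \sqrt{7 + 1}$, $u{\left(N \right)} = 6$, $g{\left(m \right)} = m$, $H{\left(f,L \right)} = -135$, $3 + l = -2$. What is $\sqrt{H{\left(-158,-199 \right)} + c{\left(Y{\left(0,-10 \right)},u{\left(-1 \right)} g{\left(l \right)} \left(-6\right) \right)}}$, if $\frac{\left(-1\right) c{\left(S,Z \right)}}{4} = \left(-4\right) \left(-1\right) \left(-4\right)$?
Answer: $i \sqrt{71} \approx 8.4261 i$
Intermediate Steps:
$l = -5$ ($l = -3 - 2 = -5$)
$Y{\left(O,z \right)} = 2 \sqrt{2}$ ($Y{\left(O,z \right)} = \sqrt{8} = 2 \sqrt{2}$)
$c{\left(S,Z \right)} = 64$ ($c{\left(S,Z \right)} = - 4 \left(-4\right) \left(-1\right) \left(-4\right) = - 4 \cdot 4 \left(-4\right) = \left(-4\right) \left(-16\right) = 64$)
$\sqrt{H{\left(-158,-199 \right)} + c{\left(Y{\left(0,-10 \right)},u{\left(-1 \right)} g{\left(l \right)} \left(-6\right) \right)}} = \sqrt{-135 + 64} = \sqrt{-71} = i \sqrt{71}$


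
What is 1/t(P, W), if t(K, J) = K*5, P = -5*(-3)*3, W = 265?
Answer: 1/225 ≈ 0.0044444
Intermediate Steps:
P = 45 (P = 15*3 = 45)
t(K, J) = 5*K
1/t(P, W) = 1/(5*45) = 1/225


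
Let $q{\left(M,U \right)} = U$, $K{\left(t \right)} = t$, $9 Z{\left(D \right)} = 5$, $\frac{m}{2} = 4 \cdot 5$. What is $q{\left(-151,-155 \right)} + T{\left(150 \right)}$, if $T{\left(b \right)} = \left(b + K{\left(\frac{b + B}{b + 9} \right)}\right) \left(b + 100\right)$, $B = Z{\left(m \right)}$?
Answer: $\frac{53779445}{1431} \approx 37582.0$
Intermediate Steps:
$m = 40$ ($m = 2 \cdot 4 \cdot 5 = 2 \cdot 20 = 40$)
$Z{\left(D \right)} = \frac{5}{9}$ ($Z{\left(D \right)} = \frac{1}{9} \cdot 5 = \frac{5}{9}$)
$B = \frac{5}{9} \approx 0.55556$
$T{\left(b \right)} = \left(100 + b\right) \left(b + \frac{\frac{5}{9} + b}{9 + b}\right)$ ($T{\left(b \right)} = \left(b + \frac{b + \frac{5}{9}}{b + 9}\right) \left(b + 100\right) = \left(b + \frac{\frac{5}{9} + b}{9 + b}\right) \left(100 + b\right) = \left(100 + b\right) \left(b + \frac{\frac{5}{9} + b}{9 + b}\right)$)
$q{\left(-151,-155 \right)} + T{\left(150 \right)} = -155 + \frac{500 + 9 \cdot 150^{3} + 990 \cdot 150^{2} + 9005 \cdot 150}{9 \left(9 + 150\right)} = -155 + \frac{500 + 9 \cdot 3375000 + 990 \cdot 22500 + 1350750}{9 \cdot 159} = -155 + \frac{1}{9} \cdot \frac{1}{159} \left(500 + 30375000 + 22275000 + 1350750\right) = -155 + \frac{1}{9} \cdot \frac{1}{159} \cdot 54001250 = -155 + \frac{54001250}{1431} = \frac{53779445}{1431}$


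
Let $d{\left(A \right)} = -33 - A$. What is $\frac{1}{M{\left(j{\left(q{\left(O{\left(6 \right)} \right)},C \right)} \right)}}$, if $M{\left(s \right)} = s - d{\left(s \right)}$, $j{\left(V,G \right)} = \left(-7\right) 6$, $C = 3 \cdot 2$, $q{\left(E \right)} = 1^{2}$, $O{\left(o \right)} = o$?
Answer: $- \frac{1}{51} \approx -0.019608$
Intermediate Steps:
$q{\left(E \right)} = 1$
$C = 6$
$j{\left(V,G \right)} = -42$
$M{\left(s \right)} = 33 + 2 s$ ($M{\left(s \right)} = s - \left(-33 - s\right) = s + \left(33 + s\right) = 33 + 2 s$)
$\frac{1}{M{\left(j{\left(q{\left(O{\left(6 \right)} \right)},C \right)} \right)}} = \frac{1}{33 + 2 \left(-42\right)} = \frac{1}{33 - 84} = \frac{1}{-51} = - \frac{1}{51}$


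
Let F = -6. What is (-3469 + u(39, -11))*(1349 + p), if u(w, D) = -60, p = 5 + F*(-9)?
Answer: -4968832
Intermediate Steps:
p = 59 (p = 5 - 6*(-9) = 5 + 54 = 59)
(-3469 + u(39, -11))*(1349 + p) = (-3469 - 60)*(1349 + 59) = -3529*1408 = -4968832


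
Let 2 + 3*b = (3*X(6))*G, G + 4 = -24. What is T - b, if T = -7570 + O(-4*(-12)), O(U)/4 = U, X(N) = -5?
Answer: -22552/3 ≈ -7517.3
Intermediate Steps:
G = -28 (G = -4 - 24 = -28)
O(U) = 4*U
T = -7378 (T = -7570 + 4*(-4*(-12)) = -7570 + 4*48 = -7570 + 192 = -7378)
b = 418/3 (b = -⅔ + ((3*(-5))*(-28))/3 = -⅔ + (-15*(-28))/3 = -⅔ + (⅓)*420 = -⅔ + 140 = 418/3 ≈ 139.33)
T - b = -7378 - 1*418/3 = -7378 - 418/3 = -22552/3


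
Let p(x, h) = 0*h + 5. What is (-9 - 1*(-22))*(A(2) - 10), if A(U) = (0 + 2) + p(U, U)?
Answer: -39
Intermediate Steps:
p(x, h) = 5 (p(x, h) = 0 + 5 = 5)
A(U) = 7 (A(U) = (0 + 2) + 5 = 2 + 5 = 7)
(-9 - 1*(-22))*(A(2) - 10) = (-9 - 1*(-22))*(7 - 10) = (-9 + 22)*(-3) = 13*(-3) = -39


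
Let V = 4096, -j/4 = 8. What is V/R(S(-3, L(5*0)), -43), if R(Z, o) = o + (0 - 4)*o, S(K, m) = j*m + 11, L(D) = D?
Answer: 4096/129 ≈ 31.752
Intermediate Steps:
j = -32 (j = -4*8 = -32)
S(K, m) = 11 - 32*m (S(K, m) = -32*m + 11 = 11 - 32*m)
R(Z, o) = -3*o (R(Z, o) = o - 4*o = -3*o)
V/R(S(-3, L(5*0)), -43) = 4096/((-3*(-43))) = 4096/129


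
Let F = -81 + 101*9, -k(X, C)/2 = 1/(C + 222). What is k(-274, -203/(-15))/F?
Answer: -5/487554 ≈ -1.0255e-5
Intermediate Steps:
k(X, C) = -2/(222 + C) (k(X, C) = -2/(C + 222) = -2/(222 + C))
F = 828 (F = -81 + 909 = 828)
k(-274, -203/(-15))/F = -2/(222 - 203/(-15))/828 = -2/(222 - 203*(-1/15))*(1/828) = -2/(222 + 203/15)*(1/828) = -2/3533/15*(1/828) = -2*15/3533*(1/828) = -30/3533*1/828 = -5/487554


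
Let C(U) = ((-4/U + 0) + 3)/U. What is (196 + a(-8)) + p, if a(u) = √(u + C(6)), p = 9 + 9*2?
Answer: 223 + I*√274/6 ≈ 223.0 + 2.7588*I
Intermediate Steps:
p = 27 (p = 9 + 18 = 27)
C(U) = (3 - 4/U)/U (C(U) = (-4/U + 3)/U = (3 - 4/U)/U)
a(u) = √(7/18 + u) (a(u) = √(u + (-4 + 3*6)/6²) = √(u + (-4 + 18)/36) = √(u + (1/36)*14) = √(u + 7/18) = √(7/18 + u))
(196 + a(-8)) + p = (196 + √(14 + 36*(-8))/6) + 27 = (196 + √(14 - 288)/6) + 27 = (196 + √(-274)/6) + 27 = (196 + (I*√274)/6) + 27 = (196 + I*√274/6) + 27 = 223 + I*√274/6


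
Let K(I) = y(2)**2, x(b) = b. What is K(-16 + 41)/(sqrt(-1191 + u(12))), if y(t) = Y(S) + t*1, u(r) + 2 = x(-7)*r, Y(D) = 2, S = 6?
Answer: -16*I*sqrt(1277)/1277 ≈ -0.44774*I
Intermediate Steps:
u(r) = -2 - 7*r
y(t) = 2 + t (y(t) = 2 + t*1 = 2 + t)
K(I) = 16 (K(I) = (2 + 2)**2 = 4**2 = 16)
K(-16 + 41)/(sqrt(-1191 + u(12))) = 16/(sqrt(-1191 + (-2 - 7*12))) = 16/(sqrt(-1191 + (-2 - 84))) = 16/(sqrt(-1191 - 86)) = 16/(sqrt(-1277)) = 16/((I*sqrt(1277))) = 16*(-I*sqrt(1277)/1277) = -16*I*sqrt(1277)/1277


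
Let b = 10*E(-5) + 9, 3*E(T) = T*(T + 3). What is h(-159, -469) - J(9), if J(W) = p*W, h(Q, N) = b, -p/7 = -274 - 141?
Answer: -78308/3 ≈ -26103.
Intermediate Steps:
p = 2905 (p = -7*(-274 - 141) = -7*(-415) = 2905)
E(T) = T*(3 + T)/3 (E(T) = (T*(T + 3))/3 = (T*(3 + T))/3 = T*(3 + T)/3)
b = 127/3 (b = 10*((⅓)*(-5)*(3 - 5)) + 9 = 10*((⅓)*(-5)*(-2)) + 9 = 10*(10/3) + 9 = 100/3 + 9 = 127/3 ≈ 42.333)
h(Q, N) = 127/3
J(W) = 2905*W
h(-159, -469) - J(9) = 127/3 - 2905*9 = 127/3 - 1*26145 = 127/3 - 26145 = -78308/3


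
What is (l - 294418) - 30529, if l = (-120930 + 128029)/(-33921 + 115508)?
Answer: -26511443790/81587 ≈ -3.2495e+5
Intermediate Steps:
l = 7099/81587 ≈ 0.087011
(l - 294418) - 30529 = (7099/81587 - 294418) - 30529 = -24020674267/81587 - 30529 = -26511443790/81587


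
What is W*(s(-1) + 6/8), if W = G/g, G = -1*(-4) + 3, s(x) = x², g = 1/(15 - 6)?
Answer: 441/4 ≈ 110.25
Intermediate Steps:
g = ⅑ (g = 1/9 = ⅑ ≈ 0.11111)
G = 7 (G = 4 + 3 = 7)
W = 63 (W = 7/(⅑) = 7*9 = 63)
W*(s(-1) + 6/8) = 63*((-1)² + 6/8) = 63*(1 + 6*(⅛)) = 63*(1 + ¾) = 63*(7/4) = 441/4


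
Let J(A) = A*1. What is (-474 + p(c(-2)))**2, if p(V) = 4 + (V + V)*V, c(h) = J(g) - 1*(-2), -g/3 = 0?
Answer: 213444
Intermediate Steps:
g = 0 (g = -3*0 = 0)
J(A) = A
c(h) = 2 (c(h) = 0 - 1*(-2) = 0 + 2 = 2)
p(V) = 4 + 2*V**2 (p(V) = 4 + (2*V)*V = 4 + 2*V**2)
(-474 + p(c(-2)))**2 = (-474 + (4 + 2*2**2))**2 = (-474 + (4 + 2*4))**2 = (-474 + (4 + 8))**2 = (-474 + 12)**2 = (-462)**2 = 213444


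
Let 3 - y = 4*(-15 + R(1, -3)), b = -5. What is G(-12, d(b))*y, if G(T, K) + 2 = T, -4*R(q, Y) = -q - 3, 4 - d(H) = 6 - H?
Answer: -826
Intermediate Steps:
d(H) = -2 + H (d(H) = 4 - (6 - H) = 4 + (-6 + H) = -2 + H)
R(q, Y) = 3/4 + q/4 (R(q, Y) = -(-q - 3)/4 = -(-3 - q)/4 = 3/4 + q/4)
G(T, K) = -2 + T
y = 59 (y = 3 - 4*(-15 + (3/4 + (1/4)*1)) = 3 - 4*(-15 + (3/4 + 1/4)) = 3 - 4*(-15 + 1) = 3 - 4*(-14) = 3 - 1*(-56) = 3 + 56 = 59)
G(-12, d(b))*y = (-2 - 12)*59 = -14*59 = -826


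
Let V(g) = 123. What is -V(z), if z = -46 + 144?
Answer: -123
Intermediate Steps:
z = 98
-V(z) = -1*123 = -123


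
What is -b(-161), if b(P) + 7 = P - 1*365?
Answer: 533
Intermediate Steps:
b(P) = -372 + P (b(P) = -7 + (P - 1*365) = -7 + (P - 365) = -7 + (-365 + P) = -372 + P)
-b(-161) = -(-372 - 161) = -1*(-533) = 533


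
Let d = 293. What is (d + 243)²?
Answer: 287296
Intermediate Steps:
(d + 243)² = (293 + 243)² = 536² = 287296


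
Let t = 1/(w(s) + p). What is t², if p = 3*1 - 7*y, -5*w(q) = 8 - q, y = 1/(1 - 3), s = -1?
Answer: 100/2209 ≈ 0.045269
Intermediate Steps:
y = -½ (y = 1/(-2) = -½ ≈ -0.50000)
w(q) = -8/5 + q/5 (w(q) = -(8 - q)/5 = -8/5 + q/5)
p = 13/2 (p = 3*1 - 7*(-1)/2 = 3 - 1*(-7/2) = 3 + 7/2 = 13/2 ≈ 6.5000)
t = 10/47 (t = 1/((-8/5 + (⅕)*(-1)) + 13/2) = 1/((-8/5 - ⅕) + 13/2) = 1/(-9/5 + 13/2) = 1/(47/10) = 10/47 ≈ 0.21277)
t² = (10/47)² = 100/2209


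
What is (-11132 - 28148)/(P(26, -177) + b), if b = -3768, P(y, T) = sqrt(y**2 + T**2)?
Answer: 148007040/14165819 + 39280*sqrt(32005)/14165819 ≈ 10.944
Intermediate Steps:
P(y, T) = sqrt(T**2 + y**2)
(-11132 - 28148)/(P(26, -177) + b) = (-11132 - 28148)/(sqrt((-177)**2 + 26**2) - 3768) = -39280/(sqrt(31329 + 676) - 3768) = -39280/(sqrt(32005) - 3768) = -39280/(-3768 + sqrt(32005))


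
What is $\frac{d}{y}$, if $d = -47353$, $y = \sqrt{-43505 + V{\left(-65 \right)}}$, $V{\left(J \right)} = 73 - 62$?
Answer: $\frac{47353 i \sqrt{43494}}{43494} \approx 227.06 i$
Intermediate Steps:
$V{\left(J \right)} = 11$
$y = i \sqrt{43494}$ ($y = \sqrt{-43505 + 11} = \sqrt{-43494} = i \sqrt{43494} \approx 208.55 i$)
$\frac{d}{y} = - \frac{47353}{i \sqrt{43494}} = - 47353 \left(- \frac{i \sqrt{43494}}{43494}\right) = \frac{47353 i \sqrt{43494}}{43494}$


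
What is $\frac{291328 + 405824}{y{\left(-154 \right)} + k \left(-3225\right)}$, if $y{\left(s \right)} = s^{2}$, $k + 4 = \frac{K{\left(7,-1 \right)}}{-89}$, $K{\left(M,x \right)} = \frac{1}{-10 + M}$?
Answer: $\frac{62046528}{3257749} \approx 19.046$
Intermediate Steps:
$k = - \frac{1067}{267}$ ($k = -4 + \frac{1}{\left(-10 + 7\right) \left(-89\right)} = -4 + \frac{1}{-3} \left(- \frac{1}{89}\right) = -4 - - \frac{1}{267} = -4 + \frac{1}{267} = - \frac{1067}{267} \approx -3.9963$)
$\frac{291328 + 405824}{y{\left(-154 \right)} + k \left(-3225\right)} = \frac{291328 + 405824}{\left(-154\right)^{2} - - \frac{1147025}{89}} = \frac{697152}{23716 + \frac{1147025}{89}} = \frac{697152}{\frac{3257749}{89}} = 697152 \cdot \frac{89}{3257749} = \frac{62046528}{3257749}$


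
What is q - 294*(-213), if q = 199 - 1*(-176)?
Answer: 62997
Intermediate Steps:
q = 375 (q = 199 + 176 = 375)
q - 294*(-213) = 375 - 294*(-213) = 375 + 62622 = 62997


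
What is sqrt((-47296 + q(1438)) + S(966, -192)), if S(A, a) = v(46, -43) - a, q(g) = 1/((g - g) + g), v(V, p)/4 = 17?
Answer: I*sqrt(97263108946)/1438 ≈ 216.88*I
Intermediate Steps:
v(V, p) = 68 (v(V, p) = 4*17 = 68)
q(g) = 1/g (q(g) = 1/(0 + g) = 1/g)
S(A, a) = 68 - a
sqrt((-47296 + q(1438)) + S(966, -192)) = sqrt((-47296 + 1/1438) + (68 - 1*(-192))) = sqrt((-47296 + 1/1438) + (68 + 192)) = sqrt(-68011647/1438 + 260) = sqrt(-67637767/1438) = I*sqrt(97263108946)/1438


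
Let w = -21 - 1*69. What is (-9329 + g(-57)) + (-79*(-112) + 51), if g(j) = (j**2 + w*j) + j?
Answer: 7892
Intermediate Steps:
w = -90 (w = -21 - 69 = -90)
g(j) = j**2 - 89*j (g(j) = (j**2 - 90*j) + j = j**2 - 89*j)
(-9329 + g(-57)) + (-79*(-112) + 51) = (-9329 - 57*(-89 - 57)) + (-79*(-112) + 51) = (-9329 - 57*(-146)) + (8848 + 51) = (-9329 + 8322) + 8899 = -1007 + 8899 = 7892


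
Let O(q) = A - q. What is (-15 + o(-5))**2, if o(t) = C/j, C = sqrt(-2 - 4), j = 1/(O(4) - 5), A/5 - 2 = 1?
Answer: 9 - 180*I*sqrt(6) ≈ 9.0 - 440.91*I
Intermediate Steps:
A = 15 (A = 10 + 5*1 = 10 + 5 = 15)
O(q) = 15 - q
j = 1/6 (j = 1/((15 - 1*4) - 5) = 1/((15 - 4) - 5) = 1/(11 - 5) = 1/6 ≈ 0.16667)
C = I*sqrt(6) (C = sqrt(-6) = I*sqrt(6) ≈ 2.4495*I)
o(t) = 6*I*sqrt(6) (o(t) = (I*sqrt(6))/(1/6) = (I*sqrt(6))*6 = 6*I*sqrt(6))
(-15 + o(-5))**2 = (-15 + 6*I*sqrt(6))**2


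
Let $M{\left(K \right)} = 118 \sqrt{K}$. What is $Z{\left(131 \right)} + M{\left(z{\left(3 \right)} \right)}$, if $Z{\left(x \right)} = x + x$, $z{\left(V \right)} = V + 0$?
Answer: $262 + 118 \sqrt{3} \approx 466.38$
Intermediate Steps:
$z{\left(V \right)} = V$
$Z{\left(x \right)} = 2 x$
$Z{\left(131 \right)} + M{\left(z{\left(3 \right)} \right)} = 2 \cdot 131 + 118 \sqrt{3} = 262 + 118 \sqrt{3}$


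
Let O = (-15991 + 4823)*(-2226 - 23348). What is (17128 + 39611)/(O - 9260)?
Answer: 56739/285601172 ≈ 0.00019867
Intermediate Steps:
O = 285610432 (O = -11168*(-25574) = 285610432)
(17128 + 39611)/(O - 9260) = (17128 + 39611)/(285610432 - 9260) = 56739/285601172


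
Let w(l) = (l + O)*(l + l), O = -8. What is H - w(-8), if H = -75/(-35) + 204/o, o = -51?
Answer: -1805/7 ≈ -257.86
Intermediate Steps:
w(l) = 2*l*(-8 + l) (w(l) = (l - 8)*(l + l) = (-8 + l)*(2*l) = 2*l*(-8 + l))
H = -13/7 (H = -75/(-35) + 204/(-51) = -75*(-1/35) + 204*(-1/51) = 15/7 - 4 = -13/7 ≈ -1.8571)
H - w(-8) = -13/7 - 2*(-8)*(-8 - 8) = -13/7 - 2*(-8)*(-16) = -13/7 - 1*256 = -13/7 - 256 = -1805/7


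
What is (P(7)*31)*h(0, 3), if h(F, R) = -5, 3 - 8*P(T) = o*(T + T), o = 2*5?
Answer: 21235/8 ≈ 2654.4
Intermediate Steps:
o = 10
P(T) = 3/8 - 5*T/2 (P(T) = 3/8 - 5*(T + T)/4 = 3/8 - 5*2*T/4 = 3/8 - 5*T/2)
(P(7)*31)*h(0, 3) = ((3/8 - 5/2*7)*31)*(-5) = ((3/8 - 35/2)*31)*(-5) = -137/8*31*(-5) = -4247/8*(-5) = 21235/8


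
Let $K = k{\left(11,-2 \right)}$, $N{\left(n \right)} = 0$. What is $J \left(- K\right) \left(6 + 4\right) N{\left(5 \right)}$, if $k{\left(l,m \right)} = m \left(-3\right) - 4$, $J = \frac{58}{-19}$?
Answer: $0$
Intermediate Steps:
$J = - \frac{58}{19}$ ($J = 58 \left(- \frac{1}{19}\right) = - \frac{58}{19} \approx -3.0526$)
$k{\left(l,m \right)} = -4 - 3 m$ ($k{\left(l,m \right)} = - 3 m - 4 = -4 - 3 m$)
$K = 2$ ($K = -4 - -6 = -4 + 6 = 2$)
$J \left(- K\right) \left(6 + 4\right) N{\left(5 \right)} = - \frac{58 \left(\left(-1\right) 2\right)}{19} \left(6 + 4\right) 0 = \left(- \frac{58}{19}\right) \left(-2\right) 10 \cdot 0 = \frac{116}{19} \cdot 0 = 0$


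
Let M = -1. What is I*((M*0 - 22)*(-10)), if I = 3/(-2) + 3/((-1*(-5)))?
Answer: -198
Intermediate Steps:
I = -9/10 (I = 3*(-½) + 3/5 = -3/2 + 3*(⅕) = -3/2 + ⅗ = -9/10 ≈ -0.90000)
I*((M*0 - 22)*(-10)) = -9*(-1*0 - 22)*(-10)/10 = -9*(0 - 22)*(-10)/10 = -(-99)*(-10)/5 = -9/10*220 = -198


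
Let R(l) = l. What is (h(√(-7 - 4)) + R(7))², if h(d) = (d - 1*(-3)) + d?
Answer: 56 + 40*I*√11 ≈ 56.0 + 132.67*I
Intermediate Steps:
h(d) = 3 + 2*d (h(d) = (d + 3) + d = (3 + d) + d = 3 + 2*d)
(h(√(-7 - 4)) + R(7))² = ((3 + 2*√(-7 - 4)) + 7)² = ((3 + 2*√(-11)) + 7)² = ((3 + 2*(I*√11)) + 7)² = ((3 + 2*I*√11) + 7)² = (10 + 2*I*√11)²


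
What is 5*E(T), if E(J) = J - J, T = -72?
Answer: 0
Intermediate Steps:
E(J) = 0
5*E(T) = 5*0 = 0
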